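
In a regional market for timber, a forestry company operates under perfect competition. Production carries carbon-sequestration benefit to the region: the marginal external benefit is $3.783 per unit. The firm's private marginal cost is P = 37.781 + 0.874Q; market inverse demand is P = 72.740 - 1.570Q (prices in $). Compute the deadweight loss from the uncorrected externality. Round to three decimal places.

Market equilibrium (private): 37.781 + 0.874Q = 72.740 - 1.570Q → Q_m = 14.3040.
Social marginal cost = private MC − MEB = 33.998 + 0.874Q.
Set SMC = demand: 33.998 + 0.874Q = 72.740 - 1.570Q → Q* = 15.8519.
Height of the DWL triangle at Q_m is demand(Q_m) − SMC(Q_m) = MEB(Q_m) = 3.7830.
DWL = ½ × 1.5479 × 3.7830 = 2.9279.

DWL = $2.928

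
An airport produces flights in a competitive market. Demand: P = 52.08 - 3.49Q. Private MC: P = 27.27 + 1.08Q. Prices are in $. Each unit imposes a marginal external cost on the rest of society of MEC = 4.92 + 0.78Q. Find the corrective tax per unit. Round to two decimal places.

tax = $7.82 per unit

Social marginal cost = private MC + MEC = 32.19 + 1.86Q.
Set SMC = demand: 32.19 + 1.86Q = 52.08 - 3.49Q → Q* = 3.7178.
The Pigouvian tax equals MEC at Q*: 4.92 + 0.78×3.7178 = 7.8199.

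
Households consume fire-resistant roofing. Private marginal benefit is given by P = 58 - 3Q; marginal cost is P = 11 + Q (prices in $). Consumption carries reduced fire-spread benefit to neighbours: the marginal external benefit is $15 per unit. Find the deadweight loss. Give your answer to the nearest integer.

Market equilibrium (private): 11 + Q = 58 - 3Q → Q_m = 11.7500.
Social marginal benefit = demand + MEB = 73 - 3Q.
Set SMB = MC: 73 - 3Q = 11 + Q → Q* = 15.5000.
The welfare-loss triangle has base |Q_m − Q*| and height MEB(Q_m) (the vertical gap between SMB and MC is zero at Q* and MEB at Q_m).
DWL = ½ × 3.7500 × 15.0000 = 28.1250.

DWL = $28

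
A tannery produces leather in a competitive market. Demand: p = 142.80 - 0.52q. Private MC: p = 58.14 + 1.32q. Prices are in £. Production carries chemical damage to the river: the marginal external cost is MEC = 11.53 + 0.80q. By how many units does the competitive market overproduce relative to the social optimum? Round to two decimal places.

Market equilibrium (private): 58.14 + 1.32q = 142.80 - 0.52q → q_m = 46.0109.
Social marginal cost = private MC + MEC = 69.67 + 2.12q.
Set SMC = demand: 69.67 + 2.12q = 142.80 - 0.52q → q* = 27.7008.
Gap = |46.0109 − 27.7008| = 18.3101.

18.31 units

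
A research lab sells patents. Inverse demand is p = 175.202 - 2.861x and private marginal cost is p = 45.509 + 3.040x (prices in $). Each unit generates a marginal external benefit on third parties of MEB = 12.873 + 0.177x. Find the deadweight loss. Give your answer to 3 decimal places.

DWL = $24.546

Market equilibrium (private): 45.509 + 3.040x = 175.202 - 2.861x → x_m = 21.9781.
Social marginal cost = private MC − MEB = 32.636 + 2.863x.
Set SMC = demand: 32.636 + 2.863x = 175.202 - 2.861x → x* = 24.9067.
The welfare-loss triangle has base |x_m − x*| and height MEB(x_m) (the vertical gap between SMC and demand is zero at x* and MEB at x_m).
DWL = ½ × 2.9286 × 16.7631 = 24.5462.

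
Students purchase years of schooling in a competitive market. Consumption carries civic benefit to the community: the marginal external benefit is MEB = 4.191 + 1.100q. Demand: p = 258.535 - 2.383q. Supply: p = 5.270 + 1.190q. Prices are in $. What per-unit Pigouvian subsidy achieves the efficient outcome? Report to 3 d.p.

subsidy = $118.708 per unit

Social marginal benefit = demand + MEB = 262.726 - 1.283q.
Set SMB = MC: 262.726 - 1.283q = 5.270 + 1.190q → q* = 104.1068.
The Pigouvian subsidy equals MEB at q*: 4.191 + 1.100×104.1068 = 118.7085.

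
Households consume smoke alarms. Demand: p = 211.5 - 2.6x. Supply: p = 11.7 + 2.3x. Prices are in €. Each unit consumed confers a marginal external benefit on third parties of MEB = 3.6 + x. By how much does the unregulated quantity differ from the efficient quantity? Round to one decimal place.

Market equilibrium (private): 11.7 + 2.3x = 211.5 - 2.6x → x_m = 40.7755.
Social marginal benefit = demand + MEB = 215.1 - 1.6x.
Set SMB = MC: 215.1 - 1.6x = 11.7 + 2.3x → x* = 52.1538.
Gap = |40.7755 − 52.1538| = 11.3783.

11.4 units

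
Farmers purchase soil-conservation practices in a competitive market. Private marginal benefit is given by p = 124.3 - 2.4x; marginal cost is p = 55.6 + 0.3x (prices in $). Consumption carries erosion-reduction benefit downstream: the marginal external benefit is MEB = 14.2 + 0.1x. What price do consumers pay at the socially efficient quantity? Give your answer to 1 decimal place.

Social marginal benefit = demand + MEB = 138.5 - 2.3x.
Set SMB = MC: 138.5 - 2.3x = 55.6 + 0.3x → x* = 31.8846.
Consumer price on the demand curve at x*: 124.3 − 2.4×31.8846 = 47.7770.

P = $47.8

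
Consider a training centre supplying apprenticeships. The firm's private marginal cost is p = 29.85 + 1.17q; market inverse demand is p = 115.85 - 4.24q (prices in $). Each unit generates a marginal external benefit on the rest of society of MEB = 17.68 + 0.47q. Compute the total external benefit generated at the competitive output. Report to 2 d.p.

Market equilibrium (private): 29.85 + 1.17q = 115.85 - 4.24q → q_m = 15.8965.
Total external benefit = ∫₀^{q_m} (17.68 + 0.47q) dq = 17.68×15.8965 + ½×0.47×15.8965² = 340.4343.

$340.43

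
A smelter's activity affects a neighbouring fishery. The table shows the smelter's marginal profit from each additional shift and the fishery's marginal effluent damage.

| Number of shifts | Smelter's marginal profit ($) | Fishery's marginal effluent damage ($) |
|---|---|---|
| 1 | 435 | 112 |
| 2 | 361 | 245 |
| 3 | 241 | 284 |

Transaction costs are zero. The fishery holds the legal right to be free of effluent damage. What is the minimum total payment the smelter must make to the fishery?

$357

Efficient level: marginal profit ≥ marginal effluent damage through level 2, so k* = 2.
With the fishery holding the right, the smelter must at least compensate total damage at k*: 112 + 245 = 357.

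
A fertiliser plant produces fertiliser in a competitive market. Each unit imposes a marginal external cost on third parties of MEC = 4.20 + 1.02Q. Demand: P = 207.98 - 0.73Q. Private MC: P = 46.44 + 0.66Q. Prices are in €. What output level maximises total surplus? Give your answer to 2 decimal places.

Q* = 65.29

Social marginal cost = private MC + MEC = 50.64 + 1.68Q.
Set SMC = demand: 50.64 + 1.68Q = 207.98 - 0.73Q → Q* = 65.2863.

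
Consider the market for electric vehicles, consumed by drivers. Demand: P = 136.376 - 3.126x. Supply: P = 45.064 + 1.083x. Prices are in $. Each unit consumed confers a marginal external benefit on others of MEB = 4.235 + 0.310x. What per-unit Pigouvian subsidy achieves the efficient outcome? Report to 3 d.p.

Social marginal benefit = demand + MEB = 140.611 - 2.816x.
Set SMB = MC: 140.611 - 2.816x = 45.064 + 1.083x → x* = 24.5055.
The Pigouvian subsidy equals MEB at x*: 4.235 + 0.310×24.5055 = 11.8317.

subsidy = $11.832 per unit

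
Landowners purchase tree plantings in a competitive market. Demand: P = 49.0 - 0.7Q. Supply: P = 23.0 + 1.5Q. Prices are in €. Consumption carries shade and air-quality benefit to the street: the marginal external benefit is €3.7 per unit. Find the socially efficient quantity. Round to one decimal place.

Social marginal benefit = demand + MEB = 52.7 - 0.7Q.
Set SMB = MC: 52.7 - 0.7Q = 23.0 + 1.5Q → Q* = 13.5000.

Q* = 13.5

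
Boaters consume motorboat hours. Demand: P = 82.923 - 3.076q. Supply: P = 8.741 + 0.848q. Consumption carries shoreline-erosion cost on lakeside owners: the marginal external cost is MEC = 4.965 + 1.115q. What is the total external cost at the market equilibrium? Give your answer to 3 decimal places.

Market equilibrium (private): 8.741 + 0.848q = 82.923 - 3.076q → q_m = 18.9047.
Total external cost = ∫₀^{q_m} (4.965 + 1.115q) dq = 4.965×18.9047 + ½×1.115×18.9047² = 293.1055.

293.105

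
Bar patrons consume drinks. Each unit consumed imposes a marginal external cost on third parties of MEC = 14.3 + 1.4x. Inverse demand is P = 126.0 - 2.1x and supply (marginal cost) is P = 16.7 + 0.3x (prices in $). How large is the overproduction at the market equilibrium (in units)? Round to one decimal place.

Market equilibrium (private): 16.7 + 0.3x = 126.0 - 2.1x → x_m = 45.5417.
Social marginal benefit = demand − MEC = 111.7 - 3.5x.
Set SMB = MC: 111.7 - 3.5x = 16.7 + 0.3x → x* = 25.0000.
Gap = |45.5417 − 25.0000| = 20.5417.

20.5 units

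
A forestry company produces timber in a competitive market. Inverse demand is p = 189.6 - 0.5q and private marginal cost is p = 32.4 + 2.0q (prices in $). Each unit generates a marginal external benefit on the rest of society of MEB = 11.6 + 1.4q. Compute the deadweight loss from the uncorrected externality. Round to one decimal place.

Market equilibrium (private): 32.4 + 2.0q = 189.6 - 0.5q → q_m = 62.8800.
Social marginal cost = private MC − MEB = 20.8 + 0.6q.
Set SMC = demand: 20.8 + 0.6q = 189.6 - 0.5q → q* = 153.4545.
The loss is the area between SMC and demand from q* to q_m; with linear curves that's a triangle of height MEB(q_m).
DWL = ½ × 90.5745 × 99.6320 = 4512.0593.

DWL = $4512.1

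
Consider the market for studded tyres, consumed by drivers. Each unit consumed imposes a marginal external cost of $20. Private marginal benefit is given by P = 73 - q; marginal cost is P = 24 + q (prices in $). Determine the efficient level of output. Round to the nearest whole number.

Social marginal benefit = demand − MEC = 53 - q.
Set SMB = MC: 53 - q = 24 + q → q* = 14.5000.

q* = 15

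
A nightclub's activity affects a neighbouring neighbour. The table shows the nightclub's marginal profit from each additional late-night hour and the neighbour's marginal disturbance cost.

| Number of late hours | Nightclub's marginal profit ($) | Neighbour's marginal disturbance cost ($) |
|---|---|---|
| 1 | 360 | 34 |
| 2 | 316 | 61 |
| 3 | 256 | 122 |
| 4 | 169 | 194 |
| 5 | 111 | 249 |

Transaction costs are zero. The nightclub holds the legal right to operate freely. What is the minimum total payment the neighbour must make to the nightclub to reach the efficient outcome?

Left alone the nightclub would choose level 5 (marginal profit stays positive).
Efficient level: k* = 3 (marginal profit ≥ marginal disturbance cost through 3).
The neighbour must at least cover the nightclub's forgone profit from cutting 5→3: 169 + 111 = 280.

$280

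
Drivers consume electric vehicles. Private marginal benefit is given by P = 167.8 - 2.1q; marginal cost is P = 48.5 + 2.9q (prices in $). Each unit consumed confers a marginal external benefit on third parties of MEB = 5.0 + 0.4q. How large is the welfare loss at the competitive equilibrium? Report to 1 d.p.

DWL = $23.0

Market equilibrium (private): 48.5 + 2.9q = 167.8 - 2.1q → q_m = 23.8600.
Social marginal benefit = demand + MEB = 172.8 - 1.7q.
Set SMB = MC: 172.8 - 1.7q = 48.5 + 2.9q → q* = 27.0217.
Between q* and q_m the wedge SMB − MC runs linearly from 0 to MEB(q_m), so the loss is a triangle.
DWL = ½ × 3.1617 × 14.5440 = 22.9919.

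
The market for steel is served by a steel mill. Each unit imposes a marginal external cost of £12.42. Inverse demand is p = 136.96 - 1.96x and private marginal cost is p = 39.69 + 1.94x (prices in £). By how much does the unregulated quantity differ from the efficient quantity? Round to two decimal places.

3.18 units

Market equilibrium (private): 39.69 + 1.94x = 136.96 - 1.96x → x_m = 24.9410.
Social marginal cost = private MC + MEC = 52.11 + 1.94x.
Set SMC = demand: 52.11 + 1.94x = 136.96 - 1.96x → x* = 21.7564.
Gap = |24.9410 − 21.7564| = 3.1846.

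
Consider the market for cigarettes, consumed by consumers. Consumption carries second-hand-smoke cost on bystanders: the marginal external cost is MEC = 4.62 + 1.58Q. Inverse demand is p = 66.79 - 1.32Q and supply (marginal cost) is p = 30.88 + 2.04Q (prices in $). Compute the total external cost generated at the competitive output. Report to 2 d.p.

$139.61

Market equilibrium (private): 30.88 + 2.04Q = 66.79 - 1.32Q → Q_m = 10.6875.
Total external cost = ∫₀^{Q_m} (4.62 + 1.58Q) dQ = 4.62×10.6875 + ½×1.58×10.6875² = 139.6121.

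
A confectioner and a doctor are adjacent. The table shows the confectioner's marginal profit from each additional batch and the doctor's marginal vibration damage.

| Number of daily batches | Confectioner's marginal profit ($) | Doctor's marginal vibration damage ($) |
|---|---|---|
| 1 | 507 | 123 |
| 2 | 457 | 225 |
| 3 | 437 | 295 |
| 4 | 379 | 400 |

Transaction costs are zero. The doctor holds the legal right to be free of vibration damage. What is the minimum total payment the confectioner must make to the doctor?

Efficient level: marginal profit ≥ marginal vibration damage through level 3, so k* = 3.
With the doctor holding the right, the confectioner must at least compensate total damage at k*: 123 + 225 + 295 = 643.

$643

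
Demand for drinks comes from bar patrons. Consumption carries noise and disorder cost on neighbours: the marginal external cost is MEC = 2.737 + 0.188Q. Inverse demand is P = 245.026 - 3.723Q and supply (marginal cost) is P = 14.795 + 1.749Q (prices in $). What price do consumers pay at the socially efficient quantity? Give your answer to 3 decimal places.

P = $95.386

Social marginal benefit = demand − MEC = 242.289 - 3.911Q.
Set SMB = MC: 242.289 - 3.911Q = 14.795 + 1.749Q → Q* = 40.1933.
Consumer price on the demand curve at Q*: 245.026 − 3.723×40.1933 = 95.3863.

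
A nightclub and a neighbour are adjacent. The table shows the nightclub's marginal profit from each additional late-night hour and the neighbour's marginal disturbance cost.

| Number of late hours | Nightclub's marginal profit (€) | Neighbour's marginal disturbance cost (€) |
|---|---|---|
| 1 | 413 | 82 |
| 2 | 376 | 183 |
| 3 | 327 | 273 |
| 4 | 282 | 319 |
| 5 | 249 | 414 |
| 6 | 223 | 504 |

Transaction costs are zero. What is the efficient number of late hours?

3

Bargaining reaches the level where marginal profit last exceeds marginal disturbance cost.
That holds through level 3 (327 ≥ 273) but not at 4 (282 < 319).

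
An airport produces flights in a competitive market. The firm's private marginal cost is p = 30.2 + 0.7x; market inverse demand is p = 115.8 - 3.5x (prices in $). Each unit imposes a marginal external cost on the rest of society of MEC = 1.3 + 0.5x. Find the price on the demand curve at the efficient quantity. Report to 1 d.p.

P = $53.0

Social marginal cost = private MC + MEC = 31.5 + 1.2x.
Set SMC = demand: 31.5 + 1.2x = 115.8 - 3.5x → x* = 17.9362.
Consumer price on the demand curve at x*: 115.8 − 3.5×17.9362 = 53.0233.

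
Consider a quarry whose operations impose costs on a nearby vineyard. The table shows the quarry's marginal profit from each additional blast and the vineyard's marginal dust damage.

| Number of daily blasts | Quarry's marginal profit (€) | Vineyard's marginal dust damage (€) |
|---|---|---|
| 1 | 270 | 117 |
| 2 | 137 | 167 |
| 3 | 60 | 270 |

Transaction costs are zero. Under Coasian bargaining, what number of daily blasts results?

1

Bargaining reaches the level where marginal profit last exceeds marginal dust damage.
That holds through level 1 (270 ≥ 117) but not at 2 (137 < 167).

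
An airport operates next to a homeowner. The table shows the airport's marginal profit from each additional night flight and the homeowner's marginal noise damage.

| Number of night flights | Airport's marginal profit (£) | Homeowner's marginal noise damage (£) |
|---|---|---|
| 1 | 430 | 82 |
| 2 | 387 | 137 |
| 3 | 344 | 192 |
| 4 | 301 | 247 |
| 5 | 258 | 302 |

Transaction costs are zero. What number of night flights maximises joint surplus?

Bargaining reaches the level where marginal profit last exceeds marginal noise damage.
That holds through level 4 (301 ≥ 247) but not at 5 (258 < 302).

4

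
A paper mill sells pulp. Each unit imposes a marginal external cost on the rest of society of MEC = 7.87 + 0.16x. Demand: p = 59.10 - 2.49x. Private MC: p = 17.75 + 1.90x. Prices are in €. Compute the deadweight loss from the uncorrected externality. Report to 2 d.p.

Market equilibrium (private): 17.75 + 1.90x = 59.10 - 2.49x → x_m = 9.4191.
Social marginal cost = private MC + MEC = 25.62 + 2.06x.
Set SMC = demand: 25.62 + 2.06x = 59.10 - 2.49x → x* = 7.3582.
Between x* and x_m the wedge SMC − demand runs linearly from 0 to MEC(x_m), so the loss is a triangle.
DWL = ½ × 2.0609 × 9.3771 = 9.6626.

DWL = €9.66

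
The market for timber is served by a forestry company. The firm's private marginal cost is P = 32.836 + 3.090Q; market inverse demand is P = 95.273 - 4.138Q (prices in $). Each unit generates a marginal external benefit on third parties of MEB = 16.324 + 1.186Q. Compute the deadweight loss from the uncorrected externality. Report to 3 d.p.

Market equilibrium (private): 32.836 + 3.090Q = 95.273 - 4.138Q → Q_m = 8.6382.
Social marginal cost = private MC − MEB = 16.512 + 1.904Q.
Set SMC = demand: 16.512 + 1.904Q = 95.273 - 4.138Q → Q* = 13.0356.
The loss is the area between SMC and demand from Q* to Q_m; with linear curves that's a triangle of height MEB(Q_m).
DWL = ½ × 4.3974 × 26.5689 = 58.4170.

DWL = $58.417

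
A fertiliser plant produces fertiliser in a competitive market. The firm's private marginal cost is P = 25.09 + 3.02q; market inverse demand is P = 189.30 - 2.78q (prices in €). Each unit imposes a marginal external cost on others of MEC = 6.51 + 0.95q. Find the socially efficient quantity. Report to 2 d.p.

q* = 23.36

Social marginal cost = private MC + MEC = 31.60 + 3.97q.
Set SMC = demand: 31.60 + 3.97q = 189.30 - 2.78q → q* = 23.3630.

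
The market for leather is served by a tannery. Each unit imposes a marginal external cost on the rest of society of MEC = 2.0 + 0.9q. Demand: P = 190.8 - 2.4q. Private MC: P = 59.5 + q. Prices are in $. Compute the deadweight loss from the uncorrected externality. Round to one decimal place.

DWL = $157.1

Market equilibrium (private): 59.5 + q = 190.8 - 2.4q → q_m = 38.6176.
Social marginal cost = private MC + MEC = 61.5 + 1.9q.
Set SMC = demand: 61.5 + 1.9q = 190.8 - 2.4q → q* = 30.0698.
The welfare-loss triangle has base |q_m − q*| and height MEC(q_m) (the vertical gap between SMC and demand is zero at q* and MEC at q_m).
DWL = ½ × 8.5478 × 36.7559 = 157.0910.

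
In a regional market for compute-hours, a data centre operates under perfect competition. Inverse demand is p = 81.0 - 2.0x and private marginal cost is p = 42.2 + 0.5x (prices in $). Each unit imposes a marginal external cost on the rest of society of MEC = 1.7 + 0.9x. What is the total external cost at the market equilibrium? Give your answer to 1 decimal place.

$134.8

Market equilibrium (private): 42.2 + 0.5x = 81.0 - 2.0x → x_m = 15.5200.
Total external cost = ∫₀^{x_m} (1.7 + 0.9x) dx = 1.7×15.5200 + ½×0.9×15.5200² = 134.7757.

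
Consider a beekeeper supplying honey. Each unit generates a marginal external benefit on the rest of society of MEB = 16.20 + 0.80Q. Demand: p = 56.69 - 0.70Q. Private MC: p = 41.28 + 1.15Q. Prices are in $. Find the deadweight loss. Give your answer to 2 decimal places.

DWL = $248.93

Market equilibrium (private): 41.28 + 1.15Q = 56.69 - 0.70Q → Q_m = 8.3297.
Social marginal cost = private MC − MEB = 25.08 + 0.35Q.
Set SMC = demand: 25.08 + 0.35Q = 56.69 - 0.70Q → Q* = 30.1048.
The loss is the area between SMC and demand from Q* to Q_m; with linear curves that's a triangle of height MEB(Q_m).
DWL = ½ × 21.7751 × 22.8638 = 248.9308.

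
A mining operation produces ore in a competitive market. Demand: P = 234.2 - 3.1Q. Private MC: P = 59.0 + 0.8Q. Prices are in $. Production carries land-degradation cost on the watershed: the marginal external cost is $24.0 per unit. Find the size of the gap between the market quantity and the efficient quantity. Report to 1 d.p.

6.2 units

Market equilibrium (private): 59.0 + 0.8Q = 234.2 - 3.1Q → Q_m = 44.9231.
Social marginal cost = private MC + MEC = 83.0 + 0.8Q.
Set SMC = demand: 83.0 + 0.8Q = 234.2 - 3.1Q → Q* = 38.7692.
Gap = |44.9231 − 38.7692| = 6.1539.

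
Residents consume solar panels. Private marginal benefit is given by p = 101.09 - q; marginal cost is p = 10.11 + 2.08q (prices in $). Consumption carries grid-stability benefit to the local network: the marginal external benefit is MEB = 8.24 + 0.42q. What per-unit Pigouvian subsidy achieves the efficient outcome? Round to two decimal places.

subsidy = $23.91 per unit

Social marginal benefit = demand + MEB = 109.33 - 0.58q.
Set SMB = MC: 109.33 - 0.58q = 10.11 + 2.08q → q* = 37.3008.
The Pigouvian subsidy equals MEB at q*: 8.24 + 0.42×37.3008 = 23.9063.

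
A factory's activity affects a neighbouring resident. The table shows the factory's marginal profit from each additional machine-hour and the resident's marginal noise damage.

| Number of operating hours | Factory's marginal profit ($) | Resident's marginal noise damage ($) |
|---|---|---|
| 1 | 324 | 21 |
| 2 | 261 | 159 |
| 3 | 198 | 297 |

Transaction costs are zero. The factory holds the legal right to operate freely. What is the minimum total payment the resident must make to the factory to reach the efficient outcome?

$198

Left alone the factory would choose level 3 (marginal profit stays positive).
Efficient level: k* = 2 (marginal profit ≥ marginal noise damage through 2).
The resident must at least cover the factory's forgone profit from cutting 3→2: 198 = 198.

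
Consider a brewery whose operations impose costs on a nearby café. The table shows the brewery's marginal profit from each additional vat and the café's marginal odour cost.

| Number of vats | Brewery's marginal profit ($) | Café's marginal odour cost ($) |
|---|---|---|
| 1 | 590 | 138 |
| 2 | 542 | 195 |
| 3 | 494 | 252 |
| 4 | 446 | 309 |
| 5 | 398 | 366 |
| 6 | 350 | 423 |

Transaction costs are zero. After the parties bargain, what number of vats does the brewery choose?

Bargaining reaches the level where marginal profit last exceeds marginal odour cost.
That holds through level 5 (398 ≥ 366) but not at 6 (350 < 423).

5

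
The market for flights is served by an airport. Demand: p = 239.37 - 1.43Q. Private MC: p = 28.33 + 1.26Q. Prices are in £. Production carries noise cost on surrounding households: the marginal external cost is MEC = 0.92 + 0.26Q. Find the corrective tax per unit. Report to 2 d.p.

tax = £19.44 per unit

Social marginal cost = private MC + MEC = 29.25 + 1.52Q.
Set SMC = demand: 29.25 + 1.52Q = 239.37 - 1.43Q → Q* = 71.2271.
The Pigouvian tax equals MEC at Q*: 0.92 + 0.26×71.2271 = 19.4390.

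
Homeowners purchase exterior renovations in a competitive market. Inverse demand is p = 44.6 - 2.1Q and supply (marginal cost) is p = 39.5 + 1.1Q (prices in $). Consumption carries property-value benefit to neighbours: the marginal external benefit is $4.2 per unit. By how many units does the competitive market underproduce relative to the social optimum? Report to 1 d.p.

1.3 units

Market equilibrium (private): 39.5 + 1.1Q = 44.6 - 2.1Q → Q_m = 1.5938.
Social marginal benefit = demand + MEB = 48.8 - 2.1Q.
Set SMB = MC: 48.8 - 2.1Q = 39.5 + 1.1Q → Q* = 2.9063.
Gap = |1.5938 − 2.9063| = 1.3125.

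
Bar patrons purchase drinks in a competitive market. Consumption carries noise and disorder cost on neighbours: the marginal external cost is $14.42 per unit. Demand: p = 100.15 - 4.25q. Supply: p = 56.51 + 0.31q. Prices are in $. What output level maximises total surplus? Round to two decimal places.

Social marginal benefit = demand − MEC = 85.73 - 4.25q.
Set SMB = MC: 85.73 - 4.25q = 56.51 + 0.31q → q* = 6.4079.

q* = 6.41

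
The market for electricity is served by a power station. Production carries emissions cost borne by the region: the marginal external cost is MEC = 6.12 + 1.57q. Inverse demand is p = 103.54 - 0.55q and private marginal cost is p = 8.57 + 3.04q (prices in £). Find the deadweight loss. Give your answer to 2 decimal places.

DWL = £220.04

Market equilibrium (private): 8.57 + 3.04q = 103.54 - 0.55q → q_m = 26.4540.
Social marginal cost = private MC + MEC = 14.69 + 4.61q.
Set SMC = demand: 14.69 + 4.61q = 103.54 - 0.55q → q* = 17.2190.
The loss is the area between SMC and demand from q* to q_m; with linear curves that's a triangle of height MEC(q_m).
DWL = ½ × 9.2350 × 47.6528 = 220.0368.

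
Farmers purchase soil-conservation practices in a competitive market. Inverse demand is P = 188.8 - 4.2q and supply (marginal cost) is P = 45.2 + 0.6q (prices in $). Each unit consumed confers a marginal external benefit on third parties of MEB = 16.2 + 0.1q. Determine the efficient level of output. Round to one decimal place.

q* = 34.0

Social marginal benefit = demand + MEB = 205.0 - 4.1q.
Set SMB = MC: 205.0 - 4.1q = 45.2 + 0.6q → q* = 34.0000.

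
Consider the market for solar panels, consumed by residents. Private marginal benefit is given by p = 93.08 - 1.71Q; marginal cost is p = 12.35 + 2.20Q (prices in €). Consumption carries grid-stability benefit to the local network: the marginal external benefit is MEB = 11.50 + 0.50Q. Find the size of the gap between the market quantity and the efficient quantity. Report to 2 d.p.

6.40 units

Market equilibrium (private): 12.35 + 2.20Q = 93.08 - 1.71Q → Q_m = 20.6471.
Social marginal benefit = demand + MEB = 104.58 - 1.21Q.
Set SMB = MC: 104.58 - 1.21Q = 12.35 + 2.20Q → Q* = 27.0469.
Gap = |20.6471 − 27.0469| = 6.3998.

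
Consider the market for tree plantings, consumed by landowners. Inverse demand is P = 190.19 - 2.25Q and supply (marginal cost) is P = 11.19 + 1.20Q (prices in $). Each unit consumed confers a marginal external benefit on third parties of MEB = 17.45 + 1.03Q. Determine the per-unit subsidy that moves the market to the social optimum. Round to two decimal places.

subsidy = $101.06 per unit

Social marginal benefit = demand + MEB = 207.64 - 1.22Q.
Set SMB = MC: 207.64 - 1.22Q = 11.19 + 1.20Q → Q* = 81.1777.
The Pigouvian subsidy equals MEB at Q*: 17.45 + 1.03×81.1777 = 101.0630.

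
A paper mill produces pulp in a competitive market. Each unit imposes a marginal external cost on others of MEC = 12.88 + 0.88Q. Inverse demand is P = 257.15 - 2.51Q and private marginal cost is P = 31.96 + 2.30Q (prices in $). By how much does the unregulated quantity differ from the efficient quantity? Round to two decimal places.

9.50 units

Market equilibrium (private): 31.96 + 2.30Q = 257.15 - 2.51Q → Q_m = 46.8170.
Social marginal cost = private MC + MEC = 44.84 + 3.18Q.
Set SMC = demand: 44.84 + 3.18Q = 257.15 - 2.51Q → Q* = 37.3128.
Gap = |46.8170 − 37.3128| = 9.5042.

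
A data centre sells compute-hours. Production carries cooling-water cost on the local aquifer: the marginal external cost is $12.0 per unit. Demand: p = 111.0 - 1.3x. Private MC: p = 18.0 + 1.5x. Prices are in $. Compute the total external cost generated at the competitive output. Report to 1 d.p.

$398.6

Market equilibrium (private): 18.0 + 1.5x = 111.0 - 1.3x → x_m = 33.2143.
Total external cost = MEC × x_m = 12.0 × 33.2143 = 398.5716.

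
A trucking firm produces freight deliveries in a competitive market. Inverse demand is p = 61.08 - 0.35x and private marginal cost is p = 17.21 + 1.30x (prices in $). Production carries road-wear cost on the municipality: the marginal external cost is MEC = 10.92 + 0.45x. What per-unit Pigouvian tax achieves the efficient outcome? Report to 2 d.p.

Social marginal cost = private MC + MEC = 28.13 + 1.75x.
Set SMC = demand: 28.13 + 1.75x = 61.08 - 0.35x → x* = 15.6905.
The Pigouvian tax equals MEC at x*: 10.92 + 0.45×15.6905 = 17.9807.

tax = $17.98 per unit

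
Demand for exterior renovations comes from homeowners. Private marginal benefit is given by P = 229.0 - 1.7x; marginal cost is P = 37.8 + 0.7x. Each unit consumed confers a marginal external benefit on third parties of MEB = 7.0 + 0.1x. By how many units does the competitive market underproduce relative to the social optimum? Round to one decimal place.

6.5 units

Market equilibrium (private): 37.8 + 0.7x = 229.0 - 1.7x → x_m = 79.6667.
Social marginal benefit = demand + MEB = 236.0 - 1.6x.
Set SMB = MC: 236.0 - 1.6x = 37.8 + 0.7x → x* = 86.1739.
Gap = |79.6667 − 86.1739| = 6.5072.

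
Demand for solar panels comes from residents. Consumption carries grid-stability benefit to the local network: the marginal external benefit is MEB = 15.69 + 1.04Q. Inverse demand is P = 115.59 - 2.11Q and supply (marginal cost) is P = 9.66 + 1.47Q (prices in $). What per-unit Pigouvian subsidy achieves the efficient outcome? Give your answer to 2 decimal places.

Social marginal benefit = demand + MEB = 131.28 - 1.07Q.
Set SMB = MC: 131.28 - 1.07Q = 9.66 + 1.47Q → Q* = 47.8819.
The Pigouvian subsidy equals MEB at Q*: 15.69 + 1.04×47.8819 = 65.4872.

subsidy = $65.49 per unit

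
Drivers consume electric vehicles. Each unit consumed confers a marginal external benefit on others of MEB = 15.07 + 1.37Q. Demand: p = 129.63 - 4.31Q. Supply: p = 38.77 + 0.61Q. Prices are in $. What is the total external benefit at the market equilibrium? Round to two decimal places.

Market equilibrium (private): 38.77 + 0.61Q = 129.63 - 4.31Q → Q_m = 18.4675.
Total external benefit = ∫₀^{Q_m} (15.07 + 1.37Q) dQ = 15.07×18.4675 + ½×1.37×18.4675² = 511.9235.

$511.92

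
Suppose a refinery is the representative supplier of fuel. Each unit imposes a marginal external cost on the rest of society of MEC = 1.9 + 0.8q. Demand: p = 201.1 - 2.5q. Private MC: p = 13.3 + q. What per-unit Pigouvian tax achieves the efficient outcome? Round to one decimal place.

Social marginal cost = private MC + MEC = 15.2 + 1.8q.
Set SMC = demand: 15.2 + 1.8q = 201.1 - 2.5q → q* = 43.2326.
The Pigouvian tax equals MEC at q*: 1.9 + 0.8×43.2326 = 36.4861.

tax = 36.5 per unit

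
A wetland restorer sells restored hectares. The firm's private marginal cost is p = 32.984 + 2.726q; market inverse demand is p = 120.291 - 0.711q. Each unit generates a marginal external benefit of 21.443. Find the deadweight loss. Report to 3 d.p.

DWL = 66.890

Market equilibrium (private): 32.984 + 2.726q = 120.291 - 0.711q → q_m = 25.4021.
Social marginal cost = private MC − MEB = 11.541 + 2.726q.
Set SMC = demand: 11.541 + 2.726q = 120.291 - 0.711q → q* = 31.6410.
Height of the DWL triangle at q_m is demand(q_m) − SMC(q_m) = MEB(q_m) = 21.4430.
DWL = ½ × 6.2389 × 21.4430 = 66.8904.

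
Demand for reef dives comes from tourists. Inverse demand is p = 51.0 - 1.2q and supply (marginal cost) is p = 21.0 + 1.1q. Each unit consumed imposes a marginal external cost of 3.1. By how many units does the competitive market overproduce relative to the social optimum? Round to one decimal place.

Market equilibrium (private): 21.0 + 1.1q = 51.0 - 1.2q → q_m = 13.0435.
Social marginal benefit = demand − MEC = 47.9 - 1.2q.
Set SMB = MC: 47.9 - 1.2q = 21.0 + 1.1q → q* = 11.6957.
Gap = |13.0435 − 11.6957| = 1.3478.

1.3 units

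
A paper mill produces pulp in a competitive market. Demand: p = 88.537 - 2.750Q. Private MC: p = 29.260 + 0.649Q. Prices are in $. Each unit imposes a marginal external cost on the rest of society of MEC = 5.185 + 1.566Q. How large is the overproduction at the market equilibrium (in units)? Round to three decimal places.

6.545 units

Market equilibrium (private): 29.260 + 0.649Q = 88.537 - 2.750Q → Q_m = 17.4395.
Social marginal cost = private MC + MEC = 34.445 + 2.215Q.
Set SMC = demand: 34.445 + 2.215Q = 88.537 - 2.750Q → Q* = 10.8947.
Gap = |17.4395 − 10.8947| = 6.5448.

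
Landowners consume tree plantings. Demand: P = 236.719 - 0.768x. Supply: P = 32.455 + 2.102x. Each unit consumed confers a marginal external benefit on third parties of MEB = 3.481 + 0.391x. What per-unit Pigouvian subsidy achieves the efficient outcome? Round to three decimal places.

subsidy = 36.248 per unit

Social marginal benefit = demand + MEB = 240.200 - 0.377x.
Set SMB = MC: 240.200 - 0.377x = 32.455 + 2.102x → x* = 83.8019.
The Pigouvian subsidy equals MEB at x*: 3.481 + 0.391×83.8019 = 36.2475.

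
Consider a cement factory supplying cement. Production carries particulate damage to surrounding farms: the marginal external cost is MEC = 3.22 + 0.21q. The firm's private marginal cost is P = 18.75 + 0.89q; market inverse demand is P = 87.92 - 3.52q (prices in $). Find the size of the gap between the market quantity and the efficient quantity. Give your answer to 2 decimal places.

Market equilibrium (private): 18.75 + 0.89q = 87.92 - 3.52q → q_m = 15.6848.
Social marginal cost = private MC + MEC = 21.97 + 1.10q.
Set SMC = demand: 21.97 + 1.10q = 87.92 - 3.52q → q* = 14.2749.
Gap = |15.6848 − 14.2749| = 1.4099.

1.41 units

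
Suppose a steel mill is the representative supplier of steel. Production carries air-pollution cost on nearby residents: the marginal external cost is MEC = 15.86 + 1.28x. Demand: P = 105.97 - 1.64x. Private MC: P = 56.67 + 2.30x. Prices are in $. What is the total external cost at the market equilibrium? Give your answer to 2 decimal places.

$298.65

Market equilibrium (private): 56.67 + 2.30x = 105.97 - 1.64x → x_m = 12.5127.
Total external cost = ∫₀^{x_m} (15.86 + 1.28x) dx = 15.86×12.5127 + ½×1.28×12.5127² = 298.6547.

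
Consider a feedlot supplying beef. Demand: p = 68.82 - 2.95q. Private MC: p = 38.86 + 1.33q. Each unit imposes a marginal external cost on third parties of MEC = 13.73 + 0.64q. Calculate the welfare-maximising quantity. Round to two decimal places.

q* = 3.30

Social marginal cost = private MC + MEC = 52.59 + 1.97q.
Set SMC = demand: 52.59 + 1.97q = 68.82 - 2.95q → q* = 3.2988.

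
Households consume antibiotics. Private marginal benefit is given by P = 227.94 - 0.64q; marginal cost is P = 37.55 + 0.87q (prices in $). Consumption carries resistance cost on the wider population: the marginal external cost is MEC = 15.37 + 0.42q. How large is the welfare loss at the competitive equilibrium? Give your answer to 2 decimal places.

Market equilibrium (private): 37.55 + 0.87q = 227.94 - 0.64q → q_m = 126.0861.
Social marginal benefit = demand − MEC = 212.57 - 1.06q.
Set SMB = MC: 212.57 - 1.06q = 37.55 + 0.87q → q* = 90.6839.
Height of the DWL triangle at q_m is MC(q_m) − SMB(q_m) = MEC(q_m) = 68.3262.
DWL = ½ × 35.4022 × 68.3262 = 1209.4489.

DWL = $1209.45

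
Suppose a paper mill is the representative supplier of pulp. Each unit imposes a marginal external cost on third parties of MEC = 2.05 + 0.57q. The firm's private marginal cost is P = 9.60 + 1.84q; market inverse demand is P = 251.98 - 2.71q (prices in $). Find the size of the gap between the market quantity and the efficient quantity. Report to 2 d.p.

Market equilibrium (private): 9.60 + 1.84q = 251.98 - 2.71q → q_m = 53.2703.
Social marginal cost = private MC + MEC = 11.65 + 2.41q.
Set SMC = demand: 11.65 + 2.41q = 251.98 - 2.71q → q* = 46.9395.
Gap = |53.2703 − 46.9395| = 6.3308.

6.33 units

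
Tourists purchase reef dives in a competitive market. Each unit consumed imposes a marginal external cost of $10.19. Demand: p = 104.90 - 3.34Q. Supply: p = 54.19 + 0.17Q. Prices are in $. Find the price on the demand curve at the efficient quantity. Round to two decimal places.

P = $66.34

Social marginal benefit = demand − MEC = 94.71 - 3.34Q.
Set SMB = MC: 94.71 - 3.34Q = 54.19 + 0.17Q → Q* = 11.5442.
Consumer price on the demand curve at Q*: 104.90 − 3.34×11.5442 = 66.3424.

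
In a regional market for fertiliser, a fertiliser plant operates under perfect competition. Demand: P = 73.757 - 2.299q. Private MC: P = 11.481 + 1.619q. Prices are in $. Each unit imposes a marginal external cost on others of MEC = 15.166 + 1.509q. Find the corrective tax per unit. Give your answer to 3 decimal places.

Social marginal cost = private MC + MEC = 26.647 + 3.128q.
Set SMC = demand: 26.647 + 3.128q = 73.757 - 2.299q → q* = 8.6807.
The Pigouvian tax equals MEC at q*: 15.166 + 1.509×8.6807 = 28.2652.

tax = $28.265 per unit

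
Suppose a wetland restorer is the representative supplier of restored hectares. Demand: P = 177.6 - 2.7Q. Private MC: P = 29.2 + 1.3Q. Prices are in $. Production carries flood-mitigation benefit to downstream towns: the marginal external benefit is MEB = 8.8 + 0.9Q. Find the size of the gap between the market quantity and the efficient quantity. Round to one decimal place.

Market equilibrium (private): 29.2 + 1.3Q = 177.6 - 2.7Q → Q_m = 37.1000.
Social marginal cost = private MC − MEB = 20.4 + 0.4Q.
Set SMC = demand: 20.4 + 0.4Q = 177.6 - 2.7Q → Q* = 50.7097.
Gap = |37.1000 − 50.7097| = 13.6097.

13.6 units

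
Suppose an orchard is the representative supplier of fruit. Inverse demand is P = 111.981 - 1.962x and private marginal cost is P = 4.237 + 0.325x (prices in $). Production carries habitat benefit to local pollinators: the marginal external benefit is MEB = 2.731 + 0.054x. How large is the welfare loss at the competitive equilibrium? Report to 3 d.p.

DWL = $6.231

Market equilibrium (private): 4.237 + 0.325x = 111.981 - 1.962x → x_m = 47.1115.
Social marginal cost = private MC − MEB = 1.506 + 0.271x.
Set SMC = demand: 1.506 + 0.271x = 111.981 - 1.962x → x* = 49.4738.
The loss is the area between SMC and demand from x* to x_m; with linear curves that's a triangle of height MEB(x_m).
DWL = ½ × 2.3623 × 5.2750 = 6.2306.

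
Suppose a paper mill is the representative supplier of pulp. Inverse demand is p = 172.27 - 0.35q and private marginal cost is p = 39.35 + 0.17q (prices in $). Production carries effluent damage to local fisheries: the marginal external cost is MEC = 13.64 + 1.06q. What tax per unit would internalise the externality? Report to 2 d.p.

Social marginal cost = private MC + MEC = 52.99 + 1.23q.
Set SMC = demand: 52.99 + 1.23q = 172.27 - 0.35q → q* = 75.4937.
The Pigouvian tax equals MEC at q*: 13.64 + 1.06×75.4937 = 93.6633.

tax = $93.66 per unit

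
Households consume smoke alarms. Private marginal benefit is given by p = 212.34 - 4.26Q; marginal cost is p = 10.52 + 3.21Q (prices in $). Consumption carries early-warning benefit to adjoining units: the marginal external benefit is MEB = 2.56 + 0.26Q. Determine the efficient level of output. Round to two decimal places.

Q* = 28.35

Social marginal benefit = demand + MEB = 214.90 - 4.00Q.
Set SMB = MC: 214.90 - 4.00Q = 10.52 + 3.21Q → Q* = 28.3467.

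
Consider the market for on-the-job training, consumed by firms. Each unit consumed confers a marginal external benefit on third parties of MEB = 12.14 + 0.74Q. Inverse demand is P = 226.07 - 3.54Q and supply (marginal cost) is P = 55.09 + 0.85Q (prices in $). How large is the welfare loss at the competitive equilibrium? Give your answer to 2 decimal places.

Market equilibrium (private): 55.09 + 0.85Q = 226.07 - 3.54Q → Q_m = 38.9476.
Social marginal benefit = demand + MEB = 238.21 - 2.80Q.
Set SMB = MC: 238.21 - 2.80Q = 55.09 + 0.85Q → Q* = 50.1699.
Height of the DWL triangle at Q_m is SMB(Q_m) − MC(Q_m) = MEB(Q_m) = 40.9612.
DWL = ½ × 11.2223 × 40.9612 = 229.8394.

DWL = $229.84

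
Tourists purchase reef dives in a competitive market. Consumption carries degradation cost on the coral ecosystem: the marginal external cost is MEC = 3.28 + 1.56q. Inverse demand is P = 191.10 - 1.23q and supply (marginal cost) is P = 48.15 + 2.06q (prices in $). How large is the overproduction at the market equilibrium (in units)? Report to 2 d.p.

14.65 units

Market equilibrium (private): 48.15 + 2.06q = 191.10 - 1.23q → q_m = 43.4498.
Social marginal benefit = demand − MEC = 187.82 - 2.79q.
Set SMB = MC: 187.82 - 2.79q = 48.15 + 2.06q → q* = 28.7979.
Gap = |43.4498 − 28.7979| = 14.6519.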